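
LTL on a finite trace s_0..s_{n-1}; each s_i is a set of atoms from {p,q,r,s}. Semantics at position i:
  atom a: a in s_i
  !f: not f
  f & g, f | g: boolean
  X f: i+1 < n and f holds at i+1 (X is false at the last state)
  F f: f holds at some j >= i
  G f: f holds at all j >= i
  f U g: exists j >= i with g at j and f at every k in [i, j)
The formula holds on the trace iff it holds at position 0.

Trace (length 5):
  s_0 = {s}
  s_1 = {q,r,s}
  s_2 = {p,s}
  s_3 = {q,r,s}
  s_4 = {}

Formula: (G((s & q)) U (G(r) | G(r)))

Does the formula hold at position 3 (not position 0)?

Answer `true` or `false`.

Answer: false

Derivation:
s_0={s}: (G((s & q)) U (G(r) | G(r)))=False G((s & q))=False (s & q)=False s=True q=False (G(r) | G(r))=False G(r)=False r=False
s_1={q,r,s}: (G((s & q)) U (G(r) | G(r)))=False G((s & q))=False (s & q)=True s=True q=True (G(r) | G(r))=False G(r)=False r=True
s_2={p,s}: (G((s & q)) U (G(r) | G(r)))=False G((s & q))=False (s & q)=False s=True q=False (G(r) | G(r))=False G(r)=False r=False
s_3={q,r,s}: (G((s & q)) U (G(r) | G(r)))=False G((s & q))=False (s & q)=True s=True q=True (G(r) | G(r))=False G(r)=False r=True
s_4={}: (G((s & q)) U (G(r) | G(r)))=False G((s & q))=False (s & q)=False s=False q=False (G(r) | G(r))=False G(r)=False r=False
Evaluating at position 3: result = False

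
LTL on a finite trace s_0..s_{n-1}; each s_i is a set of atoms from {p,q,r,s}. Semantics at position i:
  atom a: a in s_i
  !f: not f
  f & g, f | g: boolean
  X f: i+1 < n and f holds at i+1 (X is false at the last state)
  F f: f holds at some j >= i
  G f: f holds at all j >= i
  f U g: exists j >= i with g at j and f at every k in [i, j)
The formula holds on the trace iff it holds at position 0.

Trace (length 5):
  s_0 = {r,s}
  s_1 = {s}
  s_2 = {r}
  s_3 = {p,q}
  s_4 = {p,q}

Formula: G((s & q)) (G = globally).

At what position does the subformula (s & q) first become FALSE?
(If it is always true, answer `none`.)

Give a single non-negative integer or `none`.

Answer: 0

Derivation:
s_0={r,s}: (s & q)=False s=True q=False
s_1={s}: (s & q)=False s=True q=False
s_2={r}: (s & q)=False s=False q=False
s_3={p,q}: (s & q)=False s=False q=True
s_4={p,q}: (s & q)=False s=False q=True
G((s & q)) holds globally = False
First violation at position 0.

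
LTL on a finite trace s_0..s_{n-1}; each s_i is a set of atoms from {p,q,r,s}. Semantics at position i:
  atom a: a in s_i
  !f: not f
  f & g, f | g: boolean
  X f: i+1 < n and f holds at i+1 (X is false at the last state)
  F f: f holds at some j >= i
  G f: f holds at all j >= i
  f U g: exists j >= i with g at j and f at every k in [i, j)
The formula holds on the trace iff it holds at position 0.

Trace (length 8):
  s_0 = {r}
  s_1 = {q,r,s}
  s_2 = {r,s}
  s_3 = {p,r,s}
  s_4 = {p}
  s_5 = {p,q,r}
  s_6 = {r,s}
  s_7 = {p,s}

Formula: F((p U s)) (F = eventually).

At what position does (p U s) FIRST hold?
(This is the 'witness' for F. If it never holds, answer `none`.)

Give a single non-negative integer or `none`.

s_0={r}: (p U s)=False p=False s=False
s_1={q,r,s}: (p U s)=True p=False s=True
s_2={r,s}: (p U s)=True p=False s=True
s_3={p,r,s}: (p U s)=True p=True s=True
s_4={p}: (p U s)=True p=True s=False
s_5={p,q,r}: (p U s)=True p=True s=False
s_6={r,s}: (p U s)=True p=False s=True
s_7={p,s}: (p U s)=True p=True s=True
F((p U s)) holds; first witness at position 1.

Answer: 1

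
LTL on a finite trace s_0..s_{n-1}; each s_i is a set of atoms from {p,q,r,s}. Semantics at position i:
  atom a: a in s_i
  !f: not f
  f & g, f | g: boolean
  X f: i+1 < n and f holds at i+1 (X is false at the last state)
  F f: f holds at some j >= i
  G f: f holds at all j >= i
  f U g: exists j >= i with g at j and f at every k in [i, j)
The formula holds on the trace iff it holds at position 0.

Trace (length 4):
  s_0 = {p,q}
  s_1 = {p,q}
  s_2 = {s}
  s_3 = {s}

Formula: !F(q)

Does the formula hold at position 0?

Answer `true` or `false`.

s_0={p,q}: !F(q)=False F(q)=True q=True
s_1={p,q}: !F(q)=False F(q)=True q=True
s_2={s}: !F(q)=True F(q)=False q=False
s_3={s}: !F(q)=True F(q)=False q=False

Answer: false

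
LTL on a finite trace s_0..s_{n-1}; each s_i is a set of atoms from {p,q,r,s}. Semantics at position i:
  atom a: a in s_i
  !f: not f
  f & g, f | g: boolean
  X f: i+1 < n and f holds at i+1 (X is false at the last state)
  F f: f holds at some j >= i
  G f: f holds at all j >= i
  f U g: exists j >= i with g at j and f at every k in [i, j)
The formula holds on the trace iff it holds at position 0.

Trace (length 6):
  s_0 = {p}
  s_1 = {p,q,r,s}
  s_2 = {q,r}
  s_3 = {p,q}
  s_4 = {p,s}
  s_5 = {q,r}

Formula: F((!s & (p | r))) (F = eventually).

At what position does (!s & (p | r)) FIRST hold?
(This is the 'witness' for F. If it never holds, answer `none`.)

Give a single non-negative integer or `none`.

Answer: 0

Derivation:
s_0={p}: (!s & (p | r))=True !s=True s=False (p | r)=True p=True r=False
s_1={p,q,r,s}: (!s & (p | r))=False !s=False s=True (p | r)=True p=True r=True
s_2={q,r}: (!s & (p | r))=True !s=True s=False (p | r)=True p=False r=True
s_3={p,q}: (!s & (p | r))=True !s=True s=False (p | r)=True p=True r=False
s_4={p,s}: (!s & (p | r))=False !s=False s=True (p | r)=True p=True r=False
s_5={q,r}: (!s & (p | r))=True !s=True s=False (p | r)=True p=False r=True
F((!s & (p | r))) holds; first witness at position 0.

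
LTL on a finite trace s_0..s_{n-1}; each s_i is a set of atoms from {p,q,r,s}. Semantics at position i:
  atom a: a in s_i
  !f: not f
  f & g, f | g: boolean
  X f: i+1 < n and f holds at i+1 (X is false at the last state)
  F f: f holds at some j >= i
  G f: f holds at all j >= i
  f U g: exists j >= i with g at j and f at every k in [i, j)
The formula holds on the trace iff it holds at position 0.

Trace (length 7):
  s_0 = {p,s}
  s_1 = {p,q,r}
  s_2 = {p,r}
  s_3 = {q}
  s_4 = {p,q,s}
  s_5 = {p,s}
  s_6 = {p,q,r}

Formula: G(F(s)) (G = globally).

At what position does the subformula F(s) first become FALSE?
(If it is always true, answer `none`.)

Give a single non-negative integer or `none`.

s_0={p,s}: F(s)=True s=True
s_1={p,q,r}: F(s)=True s=False
s_2={p,r}: F(s)=True s=False
s_3={q}: F(s)=True s=False
s_4={p,q,s}: F(s)=True s=True
s_5={p,s}: F(s)=True s=True
s_6={p,q,r}: F(s)=False s=False
G(F(s)) holds globally = False
First violation at position 6.

Answer: 6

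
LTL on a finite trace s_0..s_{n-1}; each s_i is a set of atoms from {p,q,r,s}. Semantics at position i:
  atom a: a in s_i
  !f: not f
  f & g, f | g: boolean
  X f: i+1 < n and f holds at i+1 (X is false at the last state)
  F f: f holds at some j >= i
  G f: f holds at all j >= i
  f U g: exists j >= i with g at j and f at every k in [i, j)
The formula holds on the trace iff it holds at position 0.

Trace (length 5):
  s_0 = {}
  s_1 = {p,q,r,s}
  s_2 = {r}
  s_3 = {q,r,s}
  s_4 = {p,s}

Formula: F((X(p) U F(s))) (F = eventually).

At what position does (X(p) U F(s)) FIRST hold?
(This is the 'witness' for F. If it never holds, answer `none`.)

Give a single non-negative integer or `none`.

Answer: 0

Derivation:
s_0={}: (X(p) U F(s))=True X(p)=True p=False F(s)=True s=False
s_1={p,q,r,s}: (X(p) U F(s))=True X(p)=False p=True F(s)=True s=True
s_2={r}: (X(p) U F(s))=True X(p)=False p=False F(s)=True s=False
s_3={q,r,s}: (X(p) U F(s))=True X(p)=True p=False F(s)=True s=True
s_4={p,s}: (X(p) U F(s))=True X(p)=False p=True F(s)=True s=True
F((X(p) U F(s))) holds; first witness at position 0.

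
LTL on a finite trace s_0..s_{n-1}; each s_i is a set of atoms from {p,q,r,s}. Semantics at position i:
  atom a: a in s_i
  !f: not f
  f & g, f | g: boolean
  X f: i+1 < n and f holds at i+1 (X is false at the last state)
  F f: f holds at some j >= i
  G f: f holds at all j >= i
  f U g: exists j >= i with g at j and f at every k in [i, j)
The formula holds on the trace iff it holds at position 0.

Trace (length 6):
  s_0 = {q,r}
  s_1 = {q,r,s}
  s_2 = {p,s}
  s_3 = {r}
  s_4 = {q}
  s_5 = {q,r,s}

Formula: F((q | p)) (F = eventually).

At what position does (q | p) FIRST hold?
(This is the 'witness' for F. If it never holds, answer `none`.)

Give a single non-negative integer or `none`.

s_0={q,r}: (q | p)=True q=True p=False
s_1={q,r,s}: (q | p)=True q=True p=False
s_2={p,s}: (q | p)=True q=False p=True
s_3={r}: (q | p)=False q=False p=False
s_4={q}: (q | p)=True q=True p=False
s_5={q,r,s}: (q | p)=True q=True p=False
F((q | p)) holds; first witness at position 0.

Answer: 0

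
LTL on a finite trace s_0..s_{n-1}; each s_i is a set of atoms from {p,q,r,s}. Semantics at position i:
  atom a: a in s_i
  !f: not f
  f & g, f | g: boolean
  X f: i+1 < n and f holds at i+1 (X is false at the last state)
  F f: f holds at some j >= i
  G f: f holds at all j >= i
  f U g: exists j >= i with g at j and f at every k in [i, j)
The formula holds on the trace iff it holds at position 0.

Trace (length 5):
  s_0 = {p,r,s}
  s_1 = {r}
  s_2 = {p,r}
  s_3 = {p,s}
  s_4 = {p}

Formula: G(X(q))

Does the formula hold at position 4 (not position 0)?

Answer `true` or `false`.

s_0={p,r,s}: G(X(q))=False X(q)=False q=False
s_1={r}: G(X(q))=False X(q)=False q=False
s_2={p,r}: G(X(q))=False X(q)=False q=False
s_3={p,s}: G(X(q))=False X(q)=False q=False
s_4={p}: G(X(q))=False X(q)=False q=False
Evaluating at position 4: result = False

Answer: false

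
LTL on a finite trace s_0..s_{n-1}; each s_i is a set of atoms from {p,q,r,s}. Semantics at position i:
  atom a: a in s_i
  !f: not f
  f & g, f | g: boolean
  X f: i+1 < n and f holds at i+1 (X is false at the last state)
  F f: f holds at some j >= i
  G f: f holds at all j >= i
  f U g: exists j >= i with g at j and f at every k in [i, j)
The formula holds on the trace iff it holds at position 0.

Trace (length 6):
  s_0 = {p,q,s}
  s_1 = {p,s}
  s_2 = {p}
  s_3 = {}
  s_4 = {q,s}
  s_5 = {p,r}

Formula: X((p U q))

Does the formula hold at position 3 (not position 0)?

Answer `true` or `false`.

s_0={p,q,s}: X((p U q))=False (p U q)=True p=True q=True
s_1={p,s}: X((p U q))=False (p U q)=False p=True q=False
s_2={p}: X((p U q))=False (p U q)=False p=True q=False
s_3={}: X((p U q))=True (p U q)=False p=False q=False
s_4={q,s}: X((p U q))=False (p U q)=True p=False q=True
s_5={p,r}: X((p U q))=False (p U q)=False p=True q=False
Evaluating at position 3: result = True

Answer: true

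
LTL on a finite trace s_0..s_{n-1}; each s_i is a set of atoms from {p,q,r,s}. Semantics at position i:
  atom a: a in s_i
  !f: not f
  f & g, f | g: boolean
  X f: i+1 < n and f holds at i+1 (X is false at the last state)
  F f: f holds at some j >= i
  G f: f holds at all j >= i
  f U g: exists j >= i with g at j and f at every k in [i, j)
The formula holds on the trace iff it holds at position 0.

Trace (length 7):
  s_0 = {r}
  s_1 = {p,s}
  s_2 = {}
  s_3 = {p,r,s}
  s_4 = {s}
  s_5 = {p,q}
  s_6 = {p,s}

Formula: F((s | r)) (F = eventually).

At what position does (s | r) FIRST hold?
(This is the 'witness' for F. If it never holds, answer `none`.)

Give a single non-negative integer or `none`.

s_0={r}: (s | r)=True s=False r=True
s_1={p,s}: (s | r)=True s=True r=False
s_2={}: (s | r)=False s=False r=False
s_3={p,r,s}: (s | r)=True s=True r=True
s_4={s}: (s | r)=True s=True r=False
s_5={p,q}: (s | r)=False s=False r=False
s_6={p,s}: (s | r)=True s=True r=False
F((s | r)) holds; first witness at position 0.

Answer: 0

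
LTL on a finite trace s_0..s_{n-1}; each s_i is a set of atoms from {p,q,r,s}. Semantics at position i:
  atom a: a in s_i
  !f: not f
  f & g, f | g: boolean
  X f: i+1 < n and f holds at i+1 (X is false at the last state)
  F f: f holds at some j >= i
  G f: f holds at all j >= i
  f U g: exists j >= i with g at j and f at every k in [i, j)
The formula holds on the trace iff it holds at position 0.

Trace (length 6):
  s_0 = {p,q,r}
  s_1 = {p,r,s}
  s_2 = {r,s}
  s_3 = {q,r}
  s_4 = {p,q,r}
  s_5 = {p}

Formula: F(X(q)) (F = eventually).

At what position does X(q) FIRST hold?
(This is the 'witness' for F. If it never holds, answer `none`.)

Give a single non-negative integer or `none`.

Answer: 2

Derivation:
s_0={p,q,r}: X(q)=False q=True
s_1={p,r,s}: X(q)=False q=False
s_2={r,s}: X(q)=True q=False
s_3={q,r}: X(q)=True q=True
s_4={p,q,r}: X(q)=False q=True
s_5={p}: X(q)=False q=False
F(X(q)) holds; first witness at position 2.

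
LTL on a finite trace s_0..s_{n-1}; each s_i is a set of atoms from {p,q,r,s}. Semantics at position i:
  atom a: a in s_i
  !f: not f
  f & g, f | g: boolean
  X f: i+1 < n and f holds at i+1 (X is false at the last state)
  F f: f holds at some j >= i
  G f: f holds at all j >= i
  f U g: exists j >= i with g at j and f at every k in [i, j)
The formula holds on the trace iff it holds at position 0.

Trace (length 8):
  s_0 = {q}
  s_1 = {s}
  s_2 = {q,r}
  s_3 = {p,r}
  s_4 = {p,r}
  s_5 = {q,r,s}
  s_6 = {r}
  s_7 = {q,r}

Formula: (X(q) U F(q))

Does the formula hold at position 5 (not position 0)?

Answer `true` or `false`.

s_0={q}: (X(q) U F(q))=True X(q)=False q=True F(q)=True
s_1={s}: (X(q) U F(q))=True X(q)=True q=False F(q)=True
s_2={q,r}: (X(q) U F(q))=True X(q)=False q=True F(q)=True
s_3={p,r}: (X(q) U F(q))=True X(q)=False q=False F(q)=True
s_4={p,r}: (X(q) U F(q))=True X(q)=True q=False F(q)=True
s_5={q,r,s}: (X(q) U F(q))=True X(q)=False q=True F(q)=True
s_6={r}: (X(q) U F(q))=True X(q)=True q=False F(q)=True
s_7={q,r}: (X(q) U F(q))=True X(q)=False q=True F(q)=True
Evaluating at position 5: result = True

Answer: true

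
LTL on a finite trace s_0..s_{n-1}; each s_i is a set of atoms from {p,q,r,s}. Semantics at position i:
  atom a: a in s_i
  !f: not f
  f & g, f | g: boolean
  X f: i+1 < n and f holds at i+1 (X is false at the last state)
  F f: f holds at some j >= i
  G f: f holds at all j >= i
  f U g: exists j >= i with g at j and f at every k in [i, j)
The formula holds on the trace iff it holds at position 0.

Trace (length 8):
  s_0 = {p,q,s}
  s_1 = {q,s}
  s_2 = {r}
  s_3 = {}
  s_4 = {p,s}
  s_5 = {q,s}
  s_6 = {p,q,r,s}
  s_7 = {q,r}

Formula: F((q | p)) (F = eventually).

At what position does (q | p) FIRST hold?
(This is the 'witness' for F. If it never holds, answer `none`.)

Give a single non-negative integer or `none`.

Answer: 0

Derivation:
s_0={p,q,s}: (q | p)=True q=True p=True
s_1={q,s}: (q | p)=True q=True p=False
s_2={r}: (q | p)=False q=False p=False
s_3={}: (q | p)=False q=False p=False
s_4={p,s}: (q | p)=True q=False p=True
s_5={q,s}: (q | p)=True q=True p=False
s_6={p,q,r,s}: (q | p)=True q=True p=True
s_7={q,r}: (q | p)=True q=True p=False
F((q | p)) holds; first witness at position 0.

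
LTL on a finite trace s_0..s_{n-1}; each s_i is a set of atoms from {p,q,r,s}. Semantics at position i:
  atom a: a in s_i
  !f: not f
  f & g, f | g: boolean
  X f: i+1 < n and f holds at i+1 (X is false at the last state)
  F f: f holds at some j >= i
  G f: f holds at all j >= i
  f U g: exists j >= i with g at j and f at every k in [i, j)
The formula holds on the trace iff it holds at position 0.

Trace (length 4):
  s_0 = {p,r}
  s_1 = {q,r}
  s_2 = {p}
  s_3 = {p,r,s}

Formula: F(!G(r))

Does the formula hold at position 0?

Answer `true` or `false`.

Answer: true

Derivation:
s_0={p,r}: F(!G(r))=True !G(r)=True G(r)=False r=True
s_1={q,r}: F(!G(r))=True !G(r)=True G(r)=False r=True
s_2={p}: F(!G(r))=True !G(r)=True G(r)=False r=False
s_3={p,r,s}: F(!G(r))=False !G(r)=False G(r)=True r=True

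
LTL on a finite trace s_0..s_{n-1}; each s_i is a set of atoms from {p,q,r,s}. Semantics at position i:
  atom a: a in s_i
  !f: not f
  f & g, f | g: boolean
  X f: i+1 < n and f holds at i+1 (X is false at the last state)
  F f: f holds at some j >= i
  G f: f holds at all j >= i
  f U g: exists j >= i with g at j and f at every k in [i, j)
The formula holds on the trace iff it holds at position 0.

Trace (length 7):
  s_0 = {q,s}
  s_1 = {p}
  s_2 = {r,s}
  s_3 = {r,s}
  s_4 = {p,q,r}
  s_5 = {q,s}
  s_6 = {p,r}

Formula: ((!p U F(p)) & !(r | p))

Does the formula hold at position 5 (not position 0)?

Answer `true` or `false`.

s_0={q,s}: ((!p U F(p)) & !(r | p))=True (!p U F(p))=True !p=True p=False F(p)=True !(r | p)=True (r | p)=False r=False
s_1={p}: ((!p U F(p)) & !(r | p))=False (!p U F(p))=True !p=False p=True F(p)=True !(r | p)=False (r | p)=True r=False
s_2={r,s}: ((!p U F(p)) & !(r | p))=False (!p U F(p))=True !p=True p=False F(p)=True !(r | p)=False (r | p)=True r=True
s_3={r,s}: ((!p U F(p)) & !(r | p))=False (!p U F(p))=True !p=True p=False F(p)=True !(r | p)=False (r | p)=True r=True
s_4={p,q,r}: ((!p U F(p)) & !(r | p))=False (!p U F(p))=True !p=False p=True F(p)=True !(r | p)=False (r | p)=True r=True
s_5={q,s}: ((!p U F(p)) & !(r | p))=True (!p U F(p))=True !p=True p=False F(p)=True !(r | p)=True (r | p)=False r=False
s_6={p,r}: ((!p U F(p)) & !(r | p))=False (!p U F(p))=True !p=False p=True F(p)=True !(r | p)=False (r | p)=True r=True
Evaluating at position 5: result = True

Answer: true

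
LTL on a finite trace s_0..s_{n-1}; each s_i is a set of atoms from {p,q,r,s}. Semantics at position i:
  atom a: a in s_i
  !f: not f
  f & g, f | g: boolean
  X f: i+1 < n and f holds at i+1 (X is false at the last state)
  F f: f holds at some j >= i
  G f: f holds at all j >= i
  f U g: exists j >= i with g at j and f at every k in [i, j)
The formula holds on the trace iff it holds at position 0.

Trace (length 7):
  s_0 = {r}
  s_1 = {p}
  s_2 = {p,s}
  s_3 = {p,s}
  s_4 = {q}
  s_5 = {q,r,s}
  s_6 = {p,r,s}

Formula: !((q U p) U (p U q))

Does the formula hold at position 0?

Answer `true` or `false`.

s_0={r}: !((q U p) U (p U q))=True ((q U p) U (p U q))=False (q U p)=False q=False p=False (p U q)=False
s_1={p}: !((q U p) U (p U q))=False ((q U p) U (p U q))=True (q U p)=True q=False p=True (p U q)=True
s_2={p,s}: !((q U p) U (p U q))=False ((q U p) U (p U q))=True (q U p)=True q=False p=True (p U q)=True
s_3={p,s}: !((q U p) U (p U q))=False ((q U p) U (p U q))=True (q U p)=True q=False p=True (p U q)=True
s_4={q}: !((q U p) U (p U q))=False ((q U p) U (p U q))=True (q U p)=True q=True p=False (p U q)=True
s_5={q,r,s}: !((q U p) U (p U q))=False ((q U p) U (p U q))=True (q U p)=True q=True p=False (p U q)=True
s_6={p,r,s}: !((q U p) U (p U q))=True ((q U p) U (p U q))=False (q U p)=True q=False p=True (p U q)=False

Answer: true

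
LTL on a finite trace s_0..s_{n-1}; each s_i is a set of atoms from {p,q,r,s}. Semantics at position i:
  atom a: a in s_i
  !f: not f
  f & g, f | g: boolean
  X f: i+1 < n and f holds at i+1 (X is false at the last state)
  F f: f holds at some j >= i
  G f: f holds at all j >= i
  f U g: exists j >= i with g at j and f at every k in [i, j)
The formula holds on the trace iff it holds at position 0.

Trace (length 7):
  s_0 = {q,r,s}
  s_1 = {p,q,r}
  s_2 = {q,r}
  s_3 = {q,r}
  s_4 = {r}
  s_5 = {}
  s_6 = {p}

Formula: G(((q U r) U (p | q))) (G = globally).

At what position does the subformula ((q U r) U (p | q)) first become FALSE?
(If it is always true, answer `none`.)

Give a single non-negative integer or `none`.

s_0={q,r,s}: ((q U r) U (p | q))=True (q U r)=True q=True r=True (p | q)=True p=False
s_1={p,q,r}: ((q U r) U (p | q))=True (q U r)=True q=True r=True (p | q)=True p=True
s_2={q,r}: ((q U r) U (p | q))=True (q U r)=True q=True r=True (p | q)=True p=False
s_3={q,r}: ((q U r) U (p | q))=True (q U r)=True q=True r=True (p | q)=True p=False
s_4={r}: ((q U r) U (p | q))=False (q U r)=True q=False r=True (p | q)=False p=False
s_5={}: ((q U r) U (p | q))=False (q U r)=False q=False r=False (p | q)=False p=False
s_6={p}: ((q U r) U (p | q))=True (q U r)=False q=False r=False (p | q)=True p=True
G(((q U r) U (p | q))) holds globally = False
First violation at position 4.

Answer: 4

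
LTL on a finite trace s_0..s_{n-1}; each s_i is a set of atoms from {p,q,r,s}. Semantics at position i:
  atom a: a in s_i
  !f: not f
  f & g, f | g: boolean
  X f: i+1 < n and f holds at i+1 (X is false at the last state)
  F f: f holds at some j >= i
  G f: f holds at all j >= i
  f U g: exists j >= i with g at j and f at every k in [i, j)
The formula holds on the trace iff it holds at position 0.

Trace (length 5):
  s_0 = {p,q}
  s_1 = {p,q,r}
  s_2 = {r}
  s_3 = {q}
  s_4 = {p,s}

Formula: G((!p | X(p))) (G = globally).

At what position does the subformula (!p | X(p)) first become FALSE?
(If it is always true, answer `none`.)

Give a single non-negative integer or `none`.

s_0={p,q}: (!p | X(p))=True !p=False p=True X(p)=True
s_1={p,q,r}: (!p | X(p))=False !p=False p=True X(p)=False
s_2={r}: (!p | X(p))=True !p=True p=False X(p)=False
s_3={q}: (!p | X(p))=True !p=True p=False X(p)=True
s_4={p,s}: (!p | X(p))=False !p=False p=True X(p)=False
G((!p | X(p))) holds globally = False
First violation at position 1.

Answer: 1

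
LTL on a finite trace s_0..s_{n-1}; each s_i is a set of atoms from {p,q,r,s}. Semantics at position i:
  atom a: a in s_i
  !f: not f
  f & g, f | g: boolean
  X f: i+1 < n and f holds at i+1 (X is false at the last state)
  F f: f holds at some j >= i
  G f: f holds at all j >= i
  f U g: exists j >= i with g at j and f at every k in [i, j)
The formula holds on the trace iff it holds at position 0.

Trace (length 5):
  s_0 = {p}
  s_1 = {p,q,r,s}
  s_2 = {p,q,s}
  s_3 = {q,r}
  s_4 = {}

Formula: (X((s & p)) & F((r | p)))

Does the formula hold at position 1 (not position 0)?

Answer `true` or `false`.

s_0={p}: (X((s & p)) & F((r | p)))=True X((s & p))=True (s & p)=False s=False p=True F((r | p))=True (r | p)=True r=False
s_1={p,q,r,s}: (X((s & p)) & F((r | p)))=True X((s & p))=True (s & p)=True s=True p=True F((r | p))=True (r | p)=True r=True
s_2={p,q,s}: (X((s & p)) & F((r | p)))=False X((s & p))=False (s & p)=True s=True p=True F((r | p))=True (r | p)=True r=False
s_3={q,r}: (X((s & p)) & F((r | p)))=False X((s & p))=False (s & p)=False s=False p=False F((r | p))=True (r | p)=True r=True
s_4={}: (X((s & p)) & F((r | p)))=False X((s & p))=False (s & p)=False s=False p=False F((r | p))=False (r | p)=False r=False
Evaluating at position 1: result = True

Answer: true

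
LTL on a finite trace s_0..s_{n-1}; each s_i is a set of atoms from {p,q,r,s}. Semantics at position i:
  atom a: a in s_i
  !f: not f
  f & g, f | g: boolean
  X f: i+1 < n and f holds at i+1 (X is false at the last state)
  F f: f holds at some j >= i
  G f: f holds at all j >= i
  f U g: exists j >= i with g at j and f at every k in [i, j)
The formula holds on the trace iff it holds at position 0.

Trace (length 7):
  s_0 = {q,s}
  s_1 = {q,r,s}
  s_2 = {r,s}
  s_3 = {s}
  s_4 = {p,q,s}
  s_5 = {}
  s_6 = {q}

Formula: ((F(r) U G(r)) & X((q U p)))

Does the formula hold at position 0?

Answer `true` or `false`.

s_0={q,s}: ((F(r) U G(r)) & X((q U p)))=False (F(r) U G(r))=False F(r)=True r=False G(r)=False X((q U p))=False (q U p)=False q=True p=False
s_1={q,r,s}: ((F(r) U G(r)) & X((q U p)))=False (F(r) U G(r))=False F(r)=True r=True G(r)=False X((q U p))=False (q U p)=False q=True p=False
s_2={r,s}: ((F(r) U G(r)) & X((q U p)))=False (F(r) U G(r))=False F(r)=True r=True G(r)=False X((q U p))=False (q U p)=False q=False p=False
s_3={s}: ((F(r) U G(r)) & X((q U p)))=False (F(r) U G(r))=False F(r)=False r=False G(r)=False X((q U p))=True (q U p)=False q=False p=False
s_4={p,q,s}: ((F(r) U G(r)) & X((q U p)))=False (F(r) U G(r))=False F(r)=False r=False G(r)=False X((q U p))=False (q U p)=True q=True p=True
s_5={}: ((F(r) U G(r)) & X((q U p)))=False (F(r) U G(r))=False F(r)=False r=False G(r)=False X((q U p))=False (q U p)=False q=False p=False
s_6={q}: ((F(r) U G(r)) & X((q U p)))=False (F(r) U G(r))=False F(r)=False r=False G(r)=False X((q U p))=False (q U p)=False q=True p=False

Answer: false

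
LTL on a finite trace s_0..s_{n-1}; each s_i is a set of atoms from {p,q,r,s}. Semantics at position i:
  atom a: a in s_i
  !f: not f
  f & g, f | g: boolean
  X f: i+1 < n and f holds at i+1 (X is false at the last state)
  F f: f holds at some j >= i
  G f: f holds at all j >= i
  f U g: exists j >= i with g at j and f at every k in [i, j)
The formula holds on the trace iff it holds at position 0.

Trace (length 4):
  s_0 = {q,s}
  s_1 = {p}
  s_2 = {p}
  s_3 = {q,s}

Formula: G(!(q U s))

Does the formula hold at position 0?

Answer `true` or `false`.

s_0={q,s}: G(!(q U s))=False !(q U s)=False (q U s)=True q=True s=True
s_1={p}: G(!(q U s))=False !(q U s)=True (q U s)=False q=False s=False
s_2={p}: G(!(q U s))=False !(q U s)=True (q U s)=False q=False s=False
s_3={q,s}: G(!(q U s))=False !(q U s)=False (q U s)=True q=True s=True

Answer: false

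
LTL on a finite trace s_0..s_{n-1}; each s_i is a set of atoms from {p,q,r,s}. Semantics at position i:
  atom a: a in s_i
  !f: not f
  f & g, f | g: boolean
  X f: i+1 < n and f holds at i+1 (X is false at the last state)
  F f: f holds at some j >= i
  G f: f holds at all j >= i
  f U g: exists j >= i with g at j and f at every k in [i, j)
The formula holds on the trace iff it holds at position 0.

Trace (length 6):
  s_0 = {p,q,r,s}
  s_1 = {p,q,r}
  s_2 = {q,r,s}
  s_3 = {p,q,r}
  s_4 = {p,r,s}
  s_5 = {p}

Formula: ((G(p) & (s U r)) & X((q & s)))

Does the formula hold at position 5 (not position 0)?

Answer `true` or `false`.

Answer: false

Derivation:
s_0={p,q,r,s}: ((G(p) & (s U r)) & X((q & s)))=False (G(p) & (s U r))=False G(p)=False p=True (s U r)=True s=True r=True X((q & s))=False (q & s)=True q=True
s_1={p,q,r}: ((G(p) & (s U r)) & X((q & s)))=False (G(p) & (s U r))=False G(p)=False p=True (s U r)=True s=False r=True X((q & s))=True (q & s)=False q=True
s_2={q,r,s}: ((G(p) & (s U r)) & X((q & s)))=False (G(p) & (s U r))=False G(p)=False p=False (s U r)=True s=True r=True X((q & s))=False (q & s)=True q=True
s_3={p,q,r}: ((G(p) & (s U r)) & X((q & s)))=False (G(p) & (s U r))=True G(p)=True p=True (s U r)=True s=False r=True X((q & s))=False (q & s)=False q=True
s_4={p,r,s}: ((G(p) & (s U r)) & X((q & s)))=False (G(p) & (s U r))=True G(p)=True p=True (s U r)=True s=True r=True X((q & s))=False (q & s)=False q=False
s_5={p}: ((G(p) & (s U r)) & X((q & s)))=False (G(p) & (s U r))=False G(p)=True p=True (s U r)=False s=False r=False X((q & s))=False (q & s)=False q=False
Evaluating at position 5: result = False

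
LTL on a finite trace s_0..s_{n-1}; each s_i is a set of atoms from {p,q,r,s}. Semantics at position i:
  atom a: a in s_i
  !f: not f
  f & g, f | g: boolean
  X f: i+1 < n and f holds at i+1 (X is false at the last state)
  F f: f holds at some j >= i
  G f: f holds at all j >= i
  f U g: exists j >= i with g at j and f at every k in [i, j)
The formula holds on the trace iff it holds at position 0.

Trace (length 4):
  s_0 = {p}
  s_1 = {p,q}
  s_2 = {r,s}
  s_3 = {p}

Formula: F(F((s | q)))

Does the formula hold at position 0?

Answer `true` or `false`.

Answer: true

Derivation:
s_0={p}: F(F((s | q)))=True F((s | q))=True (s | q)=False s=False q=False
s_1={p,q}: F(F((s | q)))=True F((s | q))=True (s | q)=True s=False q=True
s_2={r,s}: F(F((s | q)))=True F((s | q))=True (s | q)=True s=True q=False
s_3={p}: F(F((s | q)))=False F((s | q))=False (s | q)=False s=False q=False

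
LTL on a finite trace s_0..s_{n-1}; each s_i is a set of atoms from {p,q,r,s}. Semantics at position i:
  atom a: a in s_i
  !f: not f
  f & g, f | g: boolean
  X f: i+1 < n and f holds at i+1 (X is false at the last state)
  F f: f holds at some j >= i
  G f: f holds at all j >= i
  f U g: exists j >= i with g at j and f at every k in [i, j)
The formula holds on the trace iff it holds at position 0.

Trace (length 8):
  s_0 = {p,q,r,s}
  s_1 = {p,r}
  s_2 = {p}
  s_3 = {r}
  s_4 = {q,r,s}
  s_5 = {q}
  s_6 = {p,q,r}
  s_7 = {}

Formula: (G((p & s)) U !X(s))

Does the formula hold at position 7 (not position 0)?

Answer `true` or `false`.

s_0={p,q,r,s}: (G((p & s)) U !X(s))=True G((p & s))=False (p & s)=True p=True s=True !X(s)=True X(s)=False
s_1={p,r}: (G((p & s)) U !X(s))=True G((p & s))=False (p & s)=False p=True s=False !X(s)=True X(s)=False
s_2={p}: (G((p & s)) U !X(s))=True G((p & s))=False (p & s)=False p=True s=False !X(s)=True X(s)=False
s_3={r}: (G((p & s)) U !X(s))=False G((p & s))=False (p & s)=False p=False s=False !X(s)=False X(s)=True
s_4={q,r,s}: (G((p & s)) U !X(s))=True G((p & s))=False (p & s)=False p=False s=True !X(s)=True X(s)=False
s_5={q}: (G((p & s)) U !X(s))=True G((p & s))=False (p & s)=False p=False s=False !X(s)=True X(s)=False
s_6={p,q,r}: (G((p & s)) U !X(s))=True G((p & s))=False (p & s)=False p=True s=False !X(s)=True X(s)=False
s_7={}: (G((p & s)) U !X(s))=True G((p & s))=False (p & s)=False p=False s=False !X(s)=True X(s)=False
Evaluating at position 7: result = True

Answer: true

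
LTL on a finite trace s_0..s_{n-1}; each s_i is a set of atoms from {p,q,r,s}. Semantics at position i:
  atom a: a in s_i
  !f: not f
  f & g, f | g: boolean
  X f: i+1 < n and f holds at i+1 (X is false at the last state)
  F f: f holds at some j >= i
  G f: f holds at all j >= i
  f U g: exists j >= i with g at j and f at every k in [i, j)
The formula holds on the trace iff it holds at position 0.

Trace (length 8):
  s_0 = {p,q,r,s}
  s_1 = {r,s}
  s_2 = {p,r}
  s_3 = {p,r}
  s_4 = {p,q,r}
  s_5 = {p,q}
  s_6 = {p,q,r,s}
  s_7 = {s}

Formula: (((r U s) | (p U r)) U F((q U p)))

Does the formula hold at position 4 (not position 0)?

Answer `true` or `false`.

s_0={p,q,r,s}: (((r U s) | (p U r)) U F((q U p)))=True ((r U s) | (p U r))=True (r U s)=True r=True s=True (p U r)=True p=True F((q U p))=True (q U p)=True q=True
s_1={r,s}: (((r U s) | (p U r)) U F((q U p)))=True ((r U s) | (p U r))=True (r U s)=True r=True s=True (p U r)=True p=False F((q U p))=True (q U p)=False q=False
s_2={p,r}: (((r U s) | (p U r)) U F((q U p)))=True ((r U s) | (p U r))=True (r U s)=False r=True s=False (p U r)=True p=True F((q U p))=True (q U p)=True q=False
s_3={p,r}: (((r U s) | (p U r)) U F((q U p)))=True ((r U s) | (p U r))=True (r U s)=False r=True s=False (p U r)=True p=True F((q U p))=True (q U p)=True q=False
s_4={p,q,r}: (((r U s) | (p U r)) U F((q U p)))=True ((r U s) | (p U r))=True (r U s)=False r=True s=False (p U r)=True p=True F((q U p))=True (q U p)=True q=True
s_5={p,q}: (((r U s) | (p U r)) U F((q U p)))=True ((r U s) | (p U r))=True (r U s)=False r=False s=False (p U r)=True p=True F((q U p))=True (q U p)=True q=True
s_6={p,q,r,s}: (((r U s) | (p U r)) U F((q U p)))=True ((r U s) | (p U r))=True (r U s)=True r=True s=True (p U r)=True p=True F((q U p))=True (q U p)=True q=True
s_7={s}: (((r U s) | (p U r)) U F((q U p)))=False ((r U s) | (p U r))=True (r U s)=True r=False s=True (p U r)=False p=False F((q U p))=False (q U p)=False q=False
Evaluating at position 4: result = True

Answer: true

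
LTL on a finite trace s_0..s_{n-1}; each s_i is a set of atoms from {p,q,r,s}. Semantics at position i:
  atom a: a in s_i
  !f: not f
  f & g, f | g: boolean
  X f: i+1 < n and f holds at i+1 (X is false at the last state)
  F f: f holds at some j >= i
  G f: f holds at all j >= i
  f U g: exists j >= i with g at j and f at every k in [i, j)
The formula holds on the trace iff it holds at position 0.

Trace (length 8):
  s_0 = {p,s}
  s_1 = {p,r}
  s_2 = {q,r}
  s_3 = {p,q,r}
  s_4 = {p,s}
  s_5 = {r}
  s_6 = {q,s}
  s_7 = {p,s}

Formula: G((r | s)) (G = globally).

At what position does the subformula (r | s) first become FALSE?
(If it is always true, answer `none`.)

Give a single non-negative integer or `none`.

s_0={p,s}: (r | s)=True r=False s=True
s_1={p,r}: (r | s)=True r=True s=False
s_2={q,r}: (r | s)=True r=True s=False
s_3={p,q,r}: (r | s)=True r=True s=False
s_4={p,s}: (r | s)=True r=False s=True
s_5={r}: (r | s)=True r=True s=False
s_6={q,s}: (r | s)=True r=False s=True
s_7={p,s}: (r | s)=True r=False s=True
G((r | s)) holds globally = True
No violation — formula holds at every position.

Answer: none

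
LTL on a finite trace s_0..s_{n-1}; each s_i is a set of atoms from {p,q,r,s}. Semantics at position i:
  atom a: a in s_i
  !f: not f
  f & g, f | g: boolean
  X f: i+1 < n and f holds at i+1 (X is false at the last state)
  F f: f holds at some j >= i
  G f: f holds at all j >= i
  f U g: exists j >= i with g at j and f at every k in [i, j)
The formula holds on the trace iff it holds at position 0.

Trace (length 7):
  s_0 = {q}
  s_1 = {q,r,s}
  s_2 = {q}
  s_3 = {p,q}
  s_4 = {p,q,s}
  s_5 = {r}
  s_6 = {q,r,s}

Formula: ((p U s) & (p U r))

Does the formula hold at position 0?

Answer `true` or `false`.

s_0={q}: ((p U s) & (p U r))=False (p U s)=False p=False s=False (p U r)=False r=False
s_1={q,r,s}: ((p U s) & (p U r))=True (p U s)=True p=False s=True (p U r)=True r=True
s_2={q}: ((p U s) & (p U r))=False (p U s)=False p=False s=False (p U r)=False r=False
s_3={p,q}: ((p U s) & (p U r))=True (p U s)=True p=True s=False (p U r)=True r=False
s_4={p,q,s}: ((p U s) & (p U r))=True (p U s)=True p=True s=True (p U r)=True r=False
s_5={r}: ((p U s) & (p U r))=False (p U s)=False p=False s=False (p U r)=True r=True
s_6={q,r,s}: ((p U s) & (p U r))=True (p U s)=True p=False s=True (p U r)=True r=True

Answer: false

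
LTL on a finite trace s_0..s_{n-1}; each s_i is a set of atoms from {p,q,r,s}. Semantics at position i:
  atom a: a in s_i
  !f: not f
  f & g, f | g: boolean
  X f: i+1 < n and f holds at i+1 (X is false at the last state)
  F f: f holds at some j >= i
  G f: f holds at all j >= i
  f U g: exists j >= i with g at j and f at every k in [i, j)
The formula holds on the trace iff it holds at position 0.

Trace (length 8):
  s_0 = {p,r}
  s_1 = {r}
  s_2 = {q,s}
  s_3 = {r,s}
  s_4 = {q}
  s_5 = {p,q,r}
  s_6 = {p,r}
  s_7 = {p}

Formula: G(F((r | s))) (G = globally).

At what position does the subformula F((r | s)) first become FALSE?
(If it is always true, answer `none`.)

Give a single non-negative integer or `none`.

Answer: 7

Derivation:
s_0={p,r}: F((r | s))=True (r | s)=True r=True s=False
s_1={r}: F((r | s))=True (r | s)=True r=True s=False
s_2={q,s}: F((r | s))=True (r | s)=True r=False s=True
s_3={r,s}: F((r | s))=True (r | s)=True r=True s=True
s_4={q}: F((r | s))=True (r | s)=False r=False s=False
s_5={p,q,r}: F((r | s))=True (r | s)=True r=True s=False
s_6={p,r}: F((r | s))=True (r | s)=True r=True s=False
s_7={p}: F((r | s))=False (r | s)=False r=False s=False
G(F((r | s))) holds globally = False
First violation at position 7.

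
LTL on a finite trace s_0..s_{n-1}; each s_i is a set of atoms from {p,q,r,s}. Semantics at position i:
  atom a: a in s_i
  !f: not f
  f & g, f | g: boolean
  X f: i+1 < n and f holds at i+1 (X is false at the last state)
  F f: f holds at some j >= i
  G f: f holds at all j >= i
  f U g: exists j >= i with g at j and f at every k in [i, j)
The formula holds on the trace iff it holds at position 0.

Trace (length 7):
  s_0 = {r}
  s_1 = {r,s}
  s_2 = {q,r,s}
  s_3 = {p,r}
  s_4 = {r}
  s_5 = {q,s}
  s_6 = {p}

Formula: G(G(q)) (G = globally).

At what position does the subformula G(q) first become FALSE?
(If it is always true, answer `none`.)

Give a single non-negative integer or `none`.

s_0={r}: G(q)=False q=False
s_1={r,s}: G(q)=False q=False
s_2={q,r,s}: G(q)=False q=True
s_3={p,r}: G(q)=False q=False
s_4={r}: G(q)=False q=False
s_5={q,s}: G(q)=False q=True
s_6={p}: G(q)=False q=False
G(G(q)) holds globally = False
First violation at position 0.

Answer: 0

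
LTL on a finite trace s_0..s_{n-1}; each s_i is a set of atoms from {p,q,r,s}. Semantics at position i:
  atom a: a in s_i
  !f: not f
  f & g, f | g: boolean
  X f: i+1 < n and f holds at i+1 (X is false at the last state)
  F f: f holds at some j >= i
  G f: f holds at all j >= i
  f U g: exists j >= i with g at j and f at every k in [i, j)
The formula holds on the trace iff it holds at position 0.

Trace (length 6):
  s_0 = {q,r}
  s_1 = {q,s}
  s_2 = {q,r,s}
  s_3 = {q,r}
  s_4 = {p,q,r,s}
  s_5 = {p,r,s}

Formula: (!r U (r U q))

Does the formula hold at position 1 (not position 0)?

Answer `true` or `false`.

s_0={q,r}: (!r U (r U q))=True !r=False r=True (r U q)=True q=True
s_1={q,s}: (!r U (r U q))=True !r=True r=False (r U q)=True q=True
s_2={q,r,s}: (!r U (r U q))=True !r=False r=True (r U q)=True q=True
s_3={q,r}: (!r U (r U q))=True !r=False r=True (r U q)=True q=True
s_4={p,q,r,s}: (!r U (r U q))=True !r=False r=True (r U q)=True q=True
s_5={p,r,s}: (!r U (r U q))=False !r=False r=True (r U q)=False q=False
Evaluating at position 1: result = True

Answer: true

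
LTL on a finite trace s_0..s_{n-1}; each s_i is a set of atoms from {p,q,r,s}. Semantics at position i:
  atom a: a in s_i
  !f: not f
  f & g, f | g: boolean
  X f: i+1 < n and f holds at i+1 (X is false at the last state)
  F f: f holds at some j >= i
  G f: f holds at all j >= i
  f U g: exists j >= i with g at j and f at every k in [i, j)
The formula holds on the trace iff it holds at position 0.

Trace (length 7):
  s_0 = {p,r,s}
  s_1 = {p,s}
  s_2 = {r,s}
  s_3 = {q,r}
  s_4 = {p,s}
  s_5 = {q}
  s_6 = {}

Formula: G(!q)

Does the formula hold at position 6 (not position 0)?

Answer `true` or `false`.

Answer: true

Derivation:
s_0={p,r,s}: G(!q)=False !q=True q=False
s_1={p,s}: G(!q)=False !q=True q=False
s_2={r,s}: G(!q)=False !q=True q=False
s_3={q,r}: G(!q)=False !q=False q=True
s_4={p,s}: G(!q)=False !q=True q=False
s_5={q}: G(!q)=False !q=False q=True
s_6={}: G(!q)=True !q=True q=False
Evaluating at position 6: result = True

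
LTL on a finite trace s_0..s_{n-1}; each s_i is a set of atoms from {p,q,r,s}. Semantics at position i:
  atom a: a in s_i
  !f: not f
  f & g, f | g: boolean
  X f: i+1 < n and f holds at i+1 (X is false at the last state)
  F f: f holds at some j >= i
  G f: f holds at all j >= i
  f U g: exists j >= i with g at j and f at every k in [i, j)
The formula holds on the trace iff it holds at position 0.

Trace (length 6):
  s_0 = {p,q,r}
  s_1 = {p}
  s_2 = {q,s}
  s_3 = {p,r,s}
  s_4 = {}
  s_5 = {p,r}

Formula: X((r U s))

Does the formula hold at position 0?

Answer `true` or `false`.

Answer: false

Derivation:
s_0={p,q,r}: X((r U s))=False (r U s)=False r=True s=False
s_1={p}: X((r U s))=True (r U s)=False r=False s=False
s_2={q,s}: X((r U s))=True (r U s)=True r=False s=True
s_3={p,r,s}: X((r U s))=False (r U s)=True r=True s=True
s_4={}: X((r U s))=False (r U s)=False r=False s=False
s_5={p,r}: X((r U s))=False (r U s)=False r=True s=False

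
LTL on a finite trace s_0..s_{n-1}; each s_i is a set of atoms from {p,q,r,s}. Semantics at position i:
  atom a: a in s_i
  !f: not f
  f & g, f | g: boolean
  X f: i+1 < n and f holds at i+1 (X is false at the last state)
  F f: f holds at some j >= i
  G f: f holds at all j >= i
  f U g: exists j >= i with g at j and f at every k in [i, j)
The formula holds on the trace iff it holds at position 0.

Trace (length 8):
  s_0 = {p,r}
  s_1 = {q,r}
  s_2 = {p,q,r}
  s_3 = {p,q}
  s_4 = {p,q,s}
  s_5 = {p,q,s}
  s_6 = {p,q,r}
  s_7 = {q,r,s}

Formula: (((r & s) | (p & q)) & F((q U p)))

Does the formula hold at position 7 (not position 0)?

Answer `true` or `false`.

Answer: false

Derivation:
s_0={p,r}: (((r & s) | (p & q)) & F((q U p)))=False ((r & s) | (p & q))=False (r & s)=False r=True s=False (p & q)=False p=True q=False F((q U p))=True (q U p)=True
s_1={q,r}: (((r & s) | (p & q)) & F((q U p)))=False ((r & s) | (p & q))=False (r & s)=False r=True s=False (p & q)=False p=False q=True F((q U p))=True (q U p)=True
s_2={p,q,r}: (((r & s) | (p & q)) & F((q U p)))=True ((r & s) | (p & q))=True (r & s)=False r=True s=False (p & q)=True p=True q=True F((q U p))=True (q U p)=True
s_3={p,q}: (((r & s) | (p & q)) & F((q U p)))=True ((r & s) | (p & q))=True (r & s)=False r=False s=False (p & q)=True p=True q=True F((q U p))=True (q U p)=True
s_4={p,q,s}: (((r & s) | (p & q)) & F((q U p)))=True ((r & s) | (p & q))=True (r & s)=False r=False s=True (p & q)=True p=True q=True F((q U p))=True (q U p)=True
s_5={p,q,s}: (((r & s) | (p & q)) & F((q U p)))=True ((r & s) | (p & q))=True (r & s)=False r=False s=True (p & q)=True p=True q=True F((q U p))=True (q U p)=True
s_6={p,q,r}: (((r & s) | (p & q)) & F((q U p)))=True ((r & s) | (p & q))=True (r & s)=False r=True s=False (p & q)=True p=True q=True F((q U p))=True (q U p)=True
s_7={q,r,s}: (((r & s) | (p & q)) & F((q U p)))=False ((r & s) | (p & q))=True (r & s)=True r=True s=True (p & q)=False p=False q=True F((q U p))=False (q U p)=False
Evaluating at position 7: result = False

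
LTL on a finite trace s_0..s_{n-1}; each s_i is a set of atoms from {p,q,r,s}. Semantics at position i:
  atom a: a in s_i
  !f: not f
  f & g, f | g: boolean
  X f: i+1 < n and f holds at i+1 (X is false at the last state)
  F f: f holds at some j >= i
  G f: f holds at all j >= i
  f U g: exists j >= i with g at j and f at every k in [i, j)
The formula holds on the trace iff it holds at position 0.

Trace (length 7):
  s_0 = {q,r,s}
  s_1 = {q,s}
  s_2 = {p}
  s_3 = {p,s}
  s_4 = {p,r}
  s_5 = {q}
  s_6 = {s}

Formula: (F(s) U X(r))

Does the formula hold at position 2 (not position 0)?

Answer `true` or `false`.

Answer: true

Derivation:
s_0={q,r,s}: (F(s) U X(r))=True F(s)=True s=True X(r)=False r=True
s_1={q,s}: (F(s) U X(r))=True F(s)=True s=True X(r)=False r=False
s_2={p}: (F(s) U X(r))=True F(s)=True s=False X(r)=False r=False
s_3={p,s}: (F(s) U X(r))=True F(s)=True s=True X(r)=True r=False
s_4={p,r}: (F(s) U X(r))=False F(s)=True s=False X(r)=False r=True
s_5={q}: (F(s) U X(r))=False F(s)=True s=False X(r)=False r=False
s_6={s}: (F(s) U X(r))=False F(s)=True s=True X(r)=False r=False
Evaluating at position 2: result = True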